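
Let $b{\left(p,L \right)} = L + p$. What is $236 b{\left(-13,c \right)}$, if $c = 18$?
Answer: $1180$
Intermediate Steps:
$236 b{\left(-13,c \right)} = 236 \left(18 - 13\right) = 236 \cdot 5 = 1180$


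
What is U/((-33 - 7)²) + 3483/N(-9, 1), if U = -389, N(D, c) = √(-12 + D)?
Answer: -389/1600 - 1161*I*√21/7 ≈ -0.24312 - 760.05*I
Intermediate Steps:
U/((-33 - 7)²) + 3483/N(-9, 1) = -389/(-33 - 7)² + 3483/(√(-12 - 9)) = -389/((-40)²) + 3483/(√(-21)) = -389/1600 + 3483/((I*√21)) = -389*1/1600 + 3483*(-I*√21/21) = -389/1600 - 1161*I*√21/7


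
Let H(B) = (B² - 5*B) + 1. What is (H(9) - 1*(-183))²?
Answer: 48400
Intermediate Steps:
H(B) = 1 + B² - 5*B
(H(9) - 1*(-183))² = ((1 + 9² - 5*9) - 1*(-183))² = ((1 + 81 - 45) + 183)² = (37 + 183)² = 220² = 48400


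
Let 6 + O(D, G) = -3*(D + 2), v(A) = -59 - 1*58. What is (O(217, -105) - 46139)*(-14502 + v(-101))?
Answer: 684198438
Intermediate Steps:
v(A) = -117 (v(A) = -59 - 58 = -117)
O(D, G) = -12 - 3*D (O(D, G) = -6 - 3*(D + 2) = -6 - 3*(2 + D) = -6 + (-6 - 3*D) = -12 - 3*D)
(O(217, -105) - 46139)*(-14502 + v(-101)) = ((-12 - 3*217) - 46139)*(-14502 - 117) = ((-12 - 651) - 46139)*(-14619) = (-663 - 46139)*(-14619) = -46802*(-14619) = 684198438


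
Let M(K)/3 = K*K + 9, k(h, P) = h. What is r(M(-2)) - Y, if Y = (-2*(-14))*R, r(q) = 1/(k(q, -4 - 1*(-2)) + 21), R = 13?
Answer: -21839/60 ≈ -363.98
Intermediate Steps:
M(K) = 27 + 3*K**2 (M(K) = 3*(K*K + 9) = 3*(K**2 + 9) = 3*(9 + K**2) = 27 + 3*K**2)
r(q) = 1/(21 + q) (r(q) = 1/(q + 21) = 1/(21 + q))
Y = 364 (Y = -2*(-14)*13 = 28*13 = 364)
r(M(-2)) - Y = 1/(21 + (27 + 3*(-2)**2)) - 1*364 = 1/(21 + (27 + 3*4)) - 364 = 1/(21 + (27 + 12)) - 364 = 1/(21 + 39) - 364 = 1/60 - 364 = -21839/60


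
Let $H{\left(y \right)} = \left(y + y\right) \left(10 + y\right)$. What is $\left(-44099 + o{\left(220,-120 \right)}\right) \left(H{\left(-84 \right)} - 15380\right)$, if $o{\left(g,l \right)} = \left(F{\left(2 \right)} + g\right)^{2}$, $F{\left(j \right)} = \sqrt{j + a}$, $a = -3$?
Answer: $-12676400 - 1297120 i \approx -1.2676 \cdot 10^{7} - 1.2971 \cdot 10^{6} i$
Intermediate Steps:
$H{\left(y \right)} = 2 y \left(10 + y\right)$
$F{\left(j \right)} = \sqrt{-3 + j}$ ($F{\left(j \right)} = \sqrt{j - 3} = \sqrt{-3 + j}$)
$o{\left(g,l \right)} = \left(i + g\right)^{2}$ ($o{\left(g,l \right)} = \left(\sqrt{-3 + 2} + g\right)^{2} = \left(\sqrt{-1} + g\right)^{2} = \left(i + g\right)^{2}$)
$\left(-44099 + o{\left(220,-120 \right)}\right) \left(H{\left(-84 \right)} - 15380\right) = \left(-44099 + \left(i + 220\right)^{2}\right) \left(2 \left(-84\right) \left(10 - 84\right) - 15380\right) = \left(-44099 + \left(220 + i\right)^{2}\right) \left(2 \left(-84\right) \left(-74\right) - 15380\right) = \left(-44099 + \left(220 + i\right)^{2}\right) \left(12432 - 15380\right) = \left(-44099 + \left(220 + i\right)^{2}\right) \left(-2948\right) = 130003852 - 2948 \left(220 + i\right)^{2}$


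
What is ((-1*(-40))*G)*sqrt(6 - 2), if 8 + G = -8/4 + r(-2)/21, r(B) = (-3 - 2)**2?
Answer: -14800/21 ≈ -704.76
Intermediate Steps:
r(B) = 25 (r(B) = (-5)**2 = 25)
G = -185/21 (G = -8 + (-8/4 + 25/21) = -8 + (-8*1/4 + 25*(1/21)) = -8 + (-2 + 25/21) = -8 - 17/21 = -185/21 ≈ -8.8095)
((-1*(-40))*G)*sqrt(6 - 2) = (-1*(-40)*(-185/21))*sqrt(6 - 2) = (40*(-185/21))*sqrt(4) = -7400/21*2 = -14800/21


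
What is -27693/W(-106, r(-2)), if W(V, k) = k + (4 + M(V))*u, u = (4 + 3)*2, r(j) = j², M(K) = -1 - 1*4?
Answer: 27693/10 ≈ 2769.3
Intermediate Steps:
M(K) = -5 (M(K) = -1 - 4 = -5)
u = 14 (u = 7*2 = 14)
W(V, k) = -14 + k (W(V, k) = k + (4 - 5)*14 = k - 1*14 = k - 14 = -14 + k)
-27693/W(-106, r(-2)) = -27693/(-14 + (-2)²) = -27693/(-14 + 4) = -27693/(-10) = -27693*(-⅒) = 27693/10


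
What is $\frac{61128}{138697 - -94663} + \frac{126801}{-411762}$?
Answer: $- \frac{46042644}{1000924795} \approx -0.046$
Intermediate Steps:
$\frac{61128}{138697 - -94663} + \frac{126801}{-411762} = \frac{61128}{138697 + 94663} + 126801 \left(- \frac{1}{411762}\right) = \frac{61128}{233360} - \frac{42267}{137254} = 61128 \cdot \frac{1}{233360} - \frac{42267}{137254} = \frac{7641}{29170} - \frac{42267}{137254} = - \frac{46042644}{1000924795}$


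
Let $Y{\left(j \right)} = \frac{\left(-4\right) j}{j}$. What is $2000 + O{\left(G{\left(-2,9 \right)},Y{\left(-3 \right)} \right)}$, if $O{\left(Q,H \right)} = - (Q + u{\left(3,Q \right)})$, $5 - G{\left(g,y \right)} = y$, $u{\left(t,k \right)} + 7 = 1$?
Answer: $2010$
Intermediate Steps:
$u{\left(t,k \right)} = -6$ ($u{\left(t,k \right)} = -7 + 1 = -6$)
$G{\left(g,y \right)} = 5 - y$
$Y{\left(j \right)} = -4$
$O{\left(Q,H \right)} = 6 - Q$ ($O{\left(Q,H \right)} = - (Q - 6) = - (-6 + Q) = 6 - Q$)
$2000 + O{\left(G{\left(-2,9 \right)},Y{\left(-3 \right)} \right)} = 2000 + \left(6 - \left(5 - 9\right)\right) = 2000 + \left(6 - -4\right) = 2000 + \left(6 + 4\right) = 2000 + 10 = 2010$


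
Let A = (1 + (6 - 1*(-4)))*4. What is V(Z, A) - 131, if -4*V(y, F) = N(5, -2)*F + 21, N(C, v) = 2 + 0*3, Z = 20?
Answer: -633/4 ≈ -158.25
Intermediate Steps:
N(C, v) = 2 (N(C, v) = 2 + 0 = 2)
A = 44 (A = (1 + (6 + 4))*4 = (1 + 10)*4 = 11*4 = 44)
V(y, F) = -21/4 - F/2 (V(y, F) = -(2*F + 21)/4 = -(21 + 2*F)/4 = -21/4 - F/2)
V(Z, A) - 131 = (-21/4 - ½*44) - 131 = (-21/4 - 22) - 131 = -109/4 - 131 = -633/4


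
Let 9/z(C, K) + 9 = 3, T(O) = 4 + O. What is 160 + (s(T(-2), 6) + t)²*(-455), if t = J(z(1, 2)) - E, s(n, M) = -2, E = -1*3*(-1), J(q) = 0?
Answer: -11215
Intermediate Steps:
z(C, K) = -3/2 (z(C, K) = 9/(-9 + 3) = 9/(-6) = 9*(-⅙) = -3/2)
E = 3 (E = -3*(-1) = 3)
t = -3 (t = 0 - 1*3 = 0 - 3 = -3)
160 + (s(T(-2), 6) + t)²*(-455) = 160 + (-2 - 3)²*(-455) = 160 + (-5)²*(-455) = 160 + 25*(-455) = 160 - 11375 = -11215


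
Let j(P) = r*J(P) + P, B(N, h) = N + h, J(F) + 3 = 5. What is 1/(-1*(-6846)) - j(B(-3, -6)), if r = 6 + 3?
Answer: -61613/6846 ≈ -8.9998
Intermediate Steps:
J(F) = 2 (J(F) = -3 + 5 = 2)
r = 9
j(P) = 18 + P (j(P) = 9*2 + P = 18 + P)
1/(-1*(-6846)) - j(B(-3, -6)) = 1/(-1*(-6846)) - (18 + (-3 - 6)) = 1/6846 - (18 - 9) = 1/6846 - 1*9 = 1/6846 - 9 = -61613/6846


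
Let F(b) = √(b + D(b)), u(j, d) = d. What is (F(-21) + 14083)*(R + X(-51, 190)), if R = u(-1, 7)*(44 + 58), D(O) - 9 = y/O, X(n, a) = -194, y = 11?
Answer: 7323160 + 520*I*√5523/21 ≈ 7.3232e+6 + 1840.2*I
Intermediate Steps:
D(O) = 9 + 11/O
F(b) = √(9 + b + 11/b) (F(b) = √(b + (9 + 11/b)) = √(9 + b + 11/b))
R = 714 (R = 7*(44 + 58) = 7*102 = 714)
(F(-21) + 14083)*(R + X(-51, 190)) = (√(9 - 21 + 11/(-21)) + 14083)*(714 - 194) = (√(9 - 21 + 11*(-1/21)) + 14083)*520 = (√(9 - 21 - 11/21) + 14083)*520 = (√(-263/21) + 14083)*520 = (I*√5523/21 + 14083)*520 = (14083 + I*√5523/21)*520 = 7323160 + 520*I*√5523/21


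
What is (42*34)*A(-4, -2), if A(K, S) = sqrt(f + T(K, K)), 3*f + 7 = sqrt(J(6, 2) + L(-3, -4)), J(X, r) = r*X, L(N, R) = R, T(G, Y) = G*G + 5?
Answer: 476*sqrt(168 + 6*sqrt(2)) ≈ 6323.6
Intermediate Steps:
T(G, Y) = 5 + G**2 (T(G, Y) = G**2 + 5 = 5 + G**2)
J(X, r) = X*r
f = -7/3 + 2*sqrt(2)/3 (f = -7/3 + sqrt(6*2 - 4)/3 = -7/3 + sqrt(12 - 4)/3 = -7/3 + sqrt(8)/3 = -7/3 + (2*sqrt(2))/3 = -7/3 + 2*sqrt(2)/3 ≈ -1.3905)
A(K, S) = sqrt(8/3 + K**2 + 2*sqrt(2)/3) (A(K, S) = sqrt((-7/3 + 2*sqrt(2)/3) + (5 + K**2)) = sqrt(8/3 + K**2 + 2*sqrt(2)/3))
(42*34)*A(-4, -2) = (42*34)*(sqrt(24 + 6*sqrt(2) + 9*(-4)**2)/3) = 1428*(sqrt(24 + 6*sqrt(2) + 9*16)/3) = 1428*(sqrt(24 + 6*sqrt(2) + 144)/3) = 1428*(sqrt(168 + 6*sqrt(2))/3) = 476*sqrt(168 + 6*sqrt(2))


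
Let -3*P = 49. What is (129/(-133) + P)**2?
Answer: 47665216/159201 ≈ 299.40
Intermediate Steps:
P = -49/3 (P = -1/3*49 = -49/3 ≈ -16.333)
(129/(-133) + P)**2 = (129/(-133) - 49/3)**2 = (129*(-1/133) - 49/3)**2 = (-129/133 - 49/3)**2 = (-6904/399)**2 = 47665216/159201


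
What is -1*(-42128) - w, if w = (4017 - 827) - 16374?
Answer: 55312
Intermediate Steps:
w = -13184 (w = 3190 - 16374 = -13184)
-1*(-42128) - w = -1*(-42128) - 1*(-13184) = 42128 + 13184 = 55312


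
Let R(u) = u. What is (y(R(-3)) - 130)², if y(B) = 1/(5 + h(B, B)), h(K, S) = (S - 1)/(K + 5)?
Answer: 151321/9 ≈ 16813.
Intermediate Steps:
h(K, S) = (-1 + S)/(5 + K)
y(B) = 1/(5 + (-1 + B)/(5 + B))
(y(R(-3)) - 130)² = ((5 - 3)/(6*(4 - 3)) - 130)² = ((⅙)*2/1 - 130)² = ((⅙)*1*2 - 130)² = (⅓ - 130)² = (-389/3)² = 151321/9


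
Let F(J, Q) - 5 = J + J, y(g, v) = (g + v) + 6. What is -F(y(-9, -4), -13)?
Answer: 9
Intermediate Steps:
y(g, v) = 6 + g + v
F(J, Q) = 5 + 2*J (F(J, Q) = 5 + (J + J) = 5 + 2*J)
-F(y(-9, -4), -13) = -(5 + 2*(6 - 9 - 4)) = -(5 + 2*(-7)) = -(5 - 14) = -1*(-9) = 9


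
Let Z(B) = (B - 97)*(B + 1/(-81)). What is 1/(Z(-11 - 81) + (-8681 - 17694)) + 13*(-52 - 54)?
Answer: -37142615/26954 ≈ -1378.0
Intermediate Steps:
Z(B) = (-97 + B)*(-1/81 + B) (Z(B) = (-97 + B)*(B - 1/81) = (-97 + B)*(-1/81 + B))
1/(Z(-11 - 81) + (-8681 - 17694)) + 13*(-52 - 54) = 1/((97/81 + (-11 - 81)² - 7858*(-11 - 81)/81) + (-8681 - 17694)) + 13*(-52 - 54) = 1/((97/81 + (-92)² - 7858/81*(-92)) - 26375) + 13*(-106) = 1/((97/81 + 8464 + 722936/81) - 26375) - 1378 = 1/(52171/3 - 26375) - 1378 = 1/(-26954/3) - 1378 = -3/26954 - 1378 = -37142615/26954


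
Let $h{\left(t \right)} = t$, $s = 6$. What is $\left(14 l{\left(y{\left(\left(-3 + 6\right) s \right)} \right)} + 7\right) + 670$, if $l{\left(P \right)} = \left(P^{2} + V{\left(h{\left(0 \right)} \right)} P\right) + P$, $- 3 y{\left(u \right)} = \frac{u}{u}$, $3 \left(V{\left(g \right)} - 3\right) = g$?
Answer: $\frac{5939}{9} \approx 659.89$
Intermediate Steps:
$V{\left(g \right)} = 3 + \frac{g}{3}$
$y{\left(u \right)} = - \frac{1}{3}$ ($y{\left(u \right)} = - \frac{u \frac{1}{u}}{3} = \left(- \frac{1}{3}\right) 1 = - \frac{1}{3}$)
$l{\left(P \right)} = P^{2} + 4 P$ ($l{\left(P \right)} = \left(P^{2} + \left(3 + \frac{1}{3} \cdot 0\right) P\right) + P = \left(P^{2} + \left(3 + 0\right) P\right) + P = \left(P^{2} + 3 P\right) + P = P^{2} + 4 P$)
$\left(14 l{\left(y{\left(\left(-3 + 6\right) s \right)} \right)} + 7\right) + 670 = \left(14 \left(- \frac{4 - \frac{1}{3}}{3}\right) + 7\right) + 670 = \left(14 \left(\left(- \frac{1}{3}\right) \frac{11}{3}\right) + 7\right) + 670 = \left(14 \left(- \frac{11}{9}\right) + 7\right) + 670 = \left(- \frac{154}{9} + 7\right) + 670 = - \frac{91}{9} + 670 = \frac{5939}{9}$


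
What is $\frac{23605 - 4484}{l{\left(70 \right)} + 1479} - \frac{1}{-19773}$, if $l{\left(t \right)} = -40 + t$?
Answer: $\frac{126027014}{9945819} \approx 12.671$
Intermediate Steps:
$\frac{23605 - 4484}{l{\left(70 \right)} + 1479} - \frac{1}{-19773} = \frac{23605 - 4484}{\left(-40 + 70\right) + 1479} - \frac{1}{-19773} = \frac{19121}{30 + 1479} - - \frac{1}{19773} = \frac{19121}{1509} + \frac{1}{19773} = \frac{126027014}{9945819}$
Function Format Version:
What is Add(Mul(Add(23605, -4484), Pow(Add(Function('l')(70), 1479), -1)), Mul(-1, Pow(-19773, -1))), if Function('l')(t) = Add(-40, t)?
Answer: Rational(126027014, 9945819) ≈ 12.671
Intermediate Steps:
Add(Mul(Add(23605, -4484), Pow(Add(Function('l')(70), 1479), -1)), Mul(-1, Pow(-19773, -1))) = Add(Mul(Add(23605, -4484), Pow(Add(Add(-40, 70), 1479), -1)), Mul(-1, Pow(-19773, -1))) = Add(Mul(19121, Pow(Add(30, 1479), -1)), Mul(-1, Rational(-1, 19773))) = Add(Mul(19121, Pow(1509, -1)), Rational(1, 19773)) = Add(Mul(19121, Rational(1, 1509)), Rational(1, 19773)) = Add(Rational(19121, 1509), Rational(1, 19773)) = Rational(126027014, 9945819)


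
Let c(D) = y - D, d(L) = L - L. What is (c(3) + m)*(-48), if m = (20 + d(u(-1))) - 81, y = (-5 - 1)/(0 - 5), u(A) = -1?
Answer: 15072/5 ≈ 3014.4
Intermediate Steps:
d(L) = 0
y = 6/5 (y = -6/(-5) = -6*(-⅕) = 6/5 ≈ 1.2000)
m = -61 (m = (20 + 0) - 81 = 20 - 81 = -61)
c(D) = 6/5 - D
(c(3) + m)*(-48) = ((6/5 - 1*3) - 61)*(-48) = ((6/5 - 3) - 61)*(-48) = (-9/5 - 61)*(-48) = -314/5*(-48) = 15072/5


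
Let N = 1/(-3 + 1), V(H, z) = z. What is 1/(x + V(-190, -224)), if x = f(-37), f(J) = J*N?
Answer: -2/411 ≈ -0.0048662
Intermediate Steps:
N = -½ (N = 1/(-2) = -½ ≈ -0.50000)
f(J) = -J/2 (f(J) = J*(-½) = -J/2)
x = 37/2 (x = -½*(-37) = 37/2 ≈ 18.500)
1/(x + V(-190, -224)) = 1/(37/2 - 224) = 1/(-411/2) = -2/411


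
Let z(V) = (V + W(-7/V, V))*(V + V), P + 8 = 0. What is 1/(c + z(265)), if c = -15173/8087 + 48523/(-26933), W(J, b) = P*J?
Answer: 217807171/30614610510192 ≈ 7.1145e-6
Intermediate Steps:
P = -8 (P = -8 + 0 = -8)
W(J, b) = -8*J
z(V) = 2*V*(V + 56/V) (z(V) = (V - (-56)/V)*(V + V) = (V + 56/V)*(2*V) = 2*V*(V + 56/V))
c = -801059910/217807171 (c = -15173*1/8087 + 48523*(-1/26933) = -15173/8087 - 48523/26933 = -801059910/217807171 ≈ -3.6778)
1/(c + z(265)) = 1/(-801059910/217807171 + (112 + 2*265**2)) = 1/(-801059910/217807171 + (112 + 2*70225)) = 1/(-801059910/217807171 + (112 + 140450)) = 1/(-801059910/217807171 + 140562) = 1/(30614610510192/217807171) = 217807171/30614610510192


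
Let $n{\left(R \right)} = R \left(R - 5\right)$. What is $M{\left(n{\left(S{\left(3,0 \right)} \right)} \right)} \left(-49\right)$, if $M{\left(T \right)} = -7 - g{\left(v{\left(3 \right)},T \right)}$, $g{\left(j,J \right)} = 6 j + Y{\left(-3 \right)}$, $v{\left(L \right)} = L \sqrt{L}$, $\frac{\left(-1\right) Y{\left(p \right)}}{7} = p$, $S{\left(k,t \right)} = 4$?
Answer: $1372 + 882 \sqrt{3} \approx 2899.7$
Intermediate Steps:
$Y{\left(p \right)} = - 7 p$
$v{\left(L \right)} = L^{\frac{3}{2}}$
$g{\left(j,J \right)} = 21 + 6 j$ ($g{\left(j,J \right)} = 6 j - -21 = 6 j + 21 = 21 + 6 j$)
$n{\left(R \right)} = R \left(-5 + R\right)$
$M{\left(T \right)} = -28 - 18 \sqrt{3}$ ($M{\left(T \right)} = -7 - \left(21 + 6 \cdot 3^{\frac{3}{2}}\right) = -7 - \left(21 + 6 \cdot 3 \sqrt{3}\right) = -7 - \left(21 + 18 \sqrt{3}\right) = -28 - 18 \sqrt{3}$)
$M{\left(n{\left(S{\left(3,0 \right)} \right)} \right)} \left(-49\right) = \left(-28 - 18 \sqrt{3}\right) \left(-49\right) = 1372 + 882 \sqrt{3}$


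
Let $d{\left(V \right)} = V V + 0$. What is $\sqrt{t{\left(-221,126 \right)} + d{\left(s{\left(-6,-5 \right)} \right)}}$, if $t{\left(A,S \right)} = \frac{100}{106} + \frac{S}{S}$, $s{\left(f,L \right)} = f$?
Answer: $\frac{\sqrt{106583}}{53} \approx 6.1598$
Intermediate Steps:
$d{\left(V \right)} = V^{2}$ ($d{\left(V \right)} = V^{2} + 0 = V^{2}$)
$t{\left(A,S \right)} = \frac{103}{53}$ ($t{\left(A,S \right)} = 100 \cdot \frac{1}{106} + 1 = \frac{50}{53} + 1 = \frac{103}{53}$)
$\sqrt{t{\left(-221,126 \right)} + d{\left(s{\left(-6,-5 \right)} \right)}} = \sqrt{\frac{103}{53} + \left(-6\right)^{2}} = \sqrt{\frac{103}{53} + 36} = \sqrt{\frac{2011}{53}} = \frac{\sqrt{106583}}{53}$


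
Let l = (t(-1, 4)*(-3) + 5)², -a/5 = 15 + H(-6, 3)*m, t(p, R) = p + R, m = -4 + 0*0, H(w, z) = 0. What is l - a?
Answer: 91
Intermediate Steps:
m = -4 (m = -4 + 0 = -4)
t(p, R) = R + p
a = -75 (a = -5*(15 + 0*(-4)) = -5*(15 + 0) = -5*15 = -75)
l = 16 (l = ((4 - 1)*(-3) + 5)² = (3*(-3) + 5)² = (-9 + 5)² = (-4)² = 16)
l - a = 16 - 1*(-75) = 16 + 75 = 91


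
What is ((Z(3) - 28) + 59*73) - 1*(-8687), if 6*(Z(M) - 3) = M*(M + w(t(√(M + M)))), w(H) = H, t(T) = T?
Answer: 25941/2 + √6/2 ≈ 12972.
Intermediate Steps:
Z(M) = 3 + M*(M + √2*√M)/6 (Z(M) = 3 + (M*(M + √(M + M)))/6 = 3 + (M*(M + √(2*M)))/6 = 3 + (M*(M + √2*√M))/6 = 3 + M*(M + √2*√M)/6)
((Z(3) - 28) + 59*73) - 1*(-8687) = (((3 + (⅙)*3² + √2*3^(3/2)/6) - 28) + 59*73) - 1*(-8687) = (((3 + (⅙)*9 + √2*(3*√3)/6) - 28) + 4307) + 8687 = (((3 + 3/2 + √6/2) - 28) + 4307) + 8687 = (((9/2 + √6/2) - 28) + 4307) + 8687 = ((-47/2 + √6/2) + 4307) + 8687 = (8567/2 + √6/2) + 8687 = 25941/2 + √6/2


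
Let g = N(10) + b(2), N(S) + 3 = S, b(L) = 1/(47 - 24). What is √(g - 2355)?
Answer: I*√1242069/23 ≈ 48.456*I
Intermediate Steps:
b(L) = 1/23
N(S) = -3 + S
g = 162/23 (g = (-3 + 10) + 1/23 = 7 + 1/23 = 162/23 ≈ 7.0435)
√(g - 2355) = √(162/23 - 2355) = √(-54003/23) = I*√1242069/23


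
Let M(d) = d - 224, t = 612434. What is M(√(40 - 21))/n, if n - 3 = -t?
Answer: 224/612431 - √19/612431 ≈ 0.00035864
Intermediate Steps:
M(d) = -224 + d
n = -612431 (n = 3 - 1*612434 = 3 - 612434 = -612431)
M(√(40 - 21))/n = (-224 + √(40 - 21))/(-612431) = (-224 + √19)*(-1/612431) = 224/612431 - √19/612431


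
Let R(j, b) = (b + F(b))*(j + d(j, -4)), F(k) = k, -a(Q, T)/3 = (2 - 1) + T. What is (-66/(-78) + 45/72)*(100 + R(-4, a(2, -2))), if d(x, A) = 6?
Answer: 2142/13 ≈ 164.77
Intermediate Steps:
a(Q, T) = -3 - 3*T (a(Q, T) = -3*((2 - 1) + T) = -3*(1 + T) = -3 - 3*T)
R(j, b) = 2*b*(6 + j) (R(j, b) = (b + b)*(j + 6) = (2*b)*(6 + j) = 2*b*(6 + j))
(-66/(-78) + 45/72)*(100 + R(-4, a(2, -2))) = (-66/(-78) + 45/72)*(100 + 2*(-3 - 3*(-2))*(6 - 4)) = (-66*(-1/78) + 45*(1/72))*(100 + 2*(-3 + 6)*2) = (11/13 + 5/8)*(100 + 2*3*2) = 153*(100 + 12)/104 = (153/104)*112 = 2142/13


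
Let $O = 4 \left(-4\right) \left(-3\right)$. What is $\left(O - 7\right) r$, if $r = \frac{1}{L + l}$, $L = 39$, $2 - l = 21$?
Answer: $\frac{41}{20} \approx 2.05$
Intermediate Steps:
$l = -19$ ($l = 2 - 21 = -19$)
$O = 48$ ($O = \left(-16\right) \left(-3\right) = 48$)
$r = \frac{1}{20}$ ($r = \frac{1}{39 - 19} = \frac{1}{20} \approx 0.05$)
$\left(O - 7\right) r = \left(48 - 7\right) \frac{1}{20} = 41 \cdot \frac{1}{20} = \frac{41}{20}$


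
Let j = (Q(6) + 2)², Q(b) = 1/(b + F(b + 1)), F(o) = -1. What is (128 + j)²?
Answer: 11029041/625 ≈ 17646.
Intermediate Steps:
Q(b) = 1/(-1 + b) (Q(b) = 1/(b - 1) = 1/(-1 + b))
j = 121/25 (j = (1/(-1 + 6) + 2)² = (1/5 + 2)² = (⅕ + 2)² = (11/5)² = 121/25 ≈ 4.8400)
(128 + j)² = (128 + 121/25)² = (3321/25)² = 11029041/625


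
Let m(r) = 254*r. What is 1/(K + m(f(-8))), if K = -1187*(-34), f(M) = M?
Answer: 1/38326 ≈ 2.6092e-5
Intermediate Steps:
K = 40358
1/(K + m(f(-8))) = 1/(40358 + 254*(-8)) = 1/(40358 - 2032) = 1/38326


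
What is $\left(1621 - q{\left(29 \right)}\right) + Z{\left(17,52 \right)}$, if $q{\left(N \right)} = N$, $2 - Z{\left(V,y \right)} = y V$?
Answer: $710$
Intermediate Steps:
$Z{\left(V,y \right)} = 2 - V y$ ($Z{\left(V,y \right)} = 2 - y V = 2 - V y$)
$\left(1621 - q{\left(29 \right)}\right) + Z{\left(17,52 \right)} = \left(1621 - 29\right) + \left(2 - 17 \cdot 52\right) = \left(1621 - 29\right) + \left(2 - 884\right) = 1592 - 882 = 710$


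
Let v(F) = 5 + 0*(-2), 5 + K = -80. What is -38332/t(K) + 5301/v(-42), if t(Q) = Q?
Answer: 128449/85 ≈ 1511.2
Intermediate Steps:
K = -85 (K = -5 - 80 = -85)
v(F) = 5 (v(F) = 5 + 0 = 5)
-38332/t(K) + 5301/v(-42) = -38332/(-85) + 5301/5 = -38332*(-1/85) + 5301*(⅕) = 38332/85 + 5301/5 = 128449/85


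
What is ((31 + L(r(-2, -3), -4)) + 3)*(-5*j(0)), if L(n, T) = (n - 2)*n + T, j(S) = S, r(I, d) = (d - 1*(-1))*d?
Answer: 0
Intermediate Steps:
r(I, d) = d*(1 + d) (r(I, d) = (d + 1)*d = (1 + d)*d = d*(1 + d))
L(n, T) = T + n*(-2 + n) (L(n, T) = (-2 + n)*n + T = n*(-2 + n) + T = T + n*(-2 + n))
((31 + L(r(-2, -3), -4)) + 3)*(-5*j(0)) = ((31 + (-4 + (-3*(1 - 3))² - (-6)*(1 - 3))) + 3)*(-5*0) = ((31 + (-4 + (-3*(-2))² - (-6)*(-2))) + 3)*0 = ((31 + (-4 + 6² - 2*6)) + 3)*0 = ((31 + (-4 + 36 - 12)) + 3)*0 = ((31 + 20) + 3)*0 = (51 + 3)*0 = 54*0 = 0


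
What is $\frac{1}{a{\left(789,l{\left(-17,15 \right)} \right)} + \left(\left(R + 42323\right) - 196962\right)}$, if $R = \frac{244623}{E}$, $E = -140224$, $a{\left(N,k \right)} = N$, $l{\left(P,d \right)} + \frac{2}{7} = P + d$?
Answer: $- \frac{140224}{21573707023} \approx -6.4998 \cdot 10^{-6}$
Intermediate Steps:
$l{\left(P,d \right)} = - \frac{2}{7} + P + d$ ($l{\left(P,d \right)} = - \frac{2}{7} + \left(P + d\right) = - \frac{2}{7} + P + d$)
$R = - \frac{244623}{140224}$ ($R = \frac{244623}{-140224} = 244623 \left(- \frac{1}{140224}\right) = - \frac{244623}{140224} \approx -1.7445$)
$\frac{1}{a{\left(789,l{\left(-17,15 \right)} \right)} + \left(\left(R + 42323\right) - 196962\right)} = \frac{1}{789 + \left(\left(- \frac{244623}{140224} + 42323\right) - 196962\right)} = \frac{1}{789 + \left(\frac{5934455729}{140224} - 196962\right)} = \frac{1}{789 - \frac{21684343759}{140224}} = \frac{1}{- \frac{21573707023}{140224}} = - \frac{140224}{21573707023}$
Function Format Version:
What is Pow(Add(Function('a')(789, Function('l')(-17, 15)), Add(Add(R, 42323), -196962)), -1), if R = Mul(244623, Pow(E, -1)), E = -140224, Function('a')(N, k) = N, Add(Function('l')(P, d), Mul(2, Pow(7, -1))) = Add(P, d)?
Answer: Rational(-140224, 21573707023) ≈ -6.4998e-6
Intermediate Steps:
Function('l')(P, d) = Add(Rational(-2, 7), P, d) (Function('l')(P, d) = Add(Rational(-2, 7), Add(P, d)) = Add(Rational(-2, 7), P, d))
R = Rational(-244623, 140224) (R = Mul(244623, Pow(-140224, -1)) = Mul(244623, Rational(-1, 140224)) = Rational(-244623, 140224) ≈ -1.7445)
Pow(Add(Function('a')(789, Function('l')(-17, 15)), Add(Add(R, 42323), -196962)), -1) = Pow(Add(789, Add(Add(Rational(-244623, 140224), 42323), -196962)), -1) = Pow(Add(789, Add(Rational(5934455729, 140224), -196962)), -1) = Pow(Add(789, Rational(-21684343759, 140224)), -1) = Pow(Rational(-21573707023, 140224), -1) = Rational(-140224, 21573707023)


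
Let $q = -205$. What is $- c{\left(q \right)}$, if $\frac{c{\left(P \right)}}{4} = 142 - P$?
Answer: $-1388$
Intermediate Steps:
$c{\left(P \right)} = 568 - 4 P$ ($c{\left(P \right)} = 4 \left(142 - P\right) = 568 - 4 P$)
$- c{\left(q \right)} = - (568 - -820) = - (568 + 820) = \left(-1\right) 1388 = -1388$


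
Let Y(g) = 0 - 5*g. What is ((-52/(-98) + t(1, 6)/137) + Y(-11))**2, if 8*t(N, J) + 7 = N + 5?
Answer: 8893320015889/2884119616 ≈ 3083.5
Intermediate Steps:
t(N, J) = -1/4 + N/8 (t(N, J) = -7/8 + (N + 5)/8 = -7/8 + (5 + N)/8 = -7/8 + (5/8 + N/8) = -1/4 + N/8)
Y(g) = -5*g
((-52/(-98) + t(1, 6)/137) + Y(-11))**2 = ((-52/(-98) + (-1/4 + (1/8)*1)/137) - 5*(-11))**2 = ((-52*(-1/98) + (-1/4 + 1/8)*(1/137)) + 55)**2 = ((26/49 - 1/8*1/137) + 55)**2 = ((26/49 - 1/1096) + 55)**2 = (28447/53704 + 55)**2 = (2982167/53704)**2 = 8893320015889/2884119616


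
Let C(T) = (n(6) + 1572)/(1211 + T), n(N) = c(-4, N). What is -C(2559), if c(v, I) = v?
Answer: -784/1885 ≈ -0.41592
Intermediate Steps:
n(N) = -4
C(T) = 1568/(1211 + T) (C(T) = (-4 + 1572)/(1211 + T) = 1568/(1211 + T))
-C(2559) = -1568/(1211 + 2559) = -1568/3770 = -1*784/1885 = -784/1885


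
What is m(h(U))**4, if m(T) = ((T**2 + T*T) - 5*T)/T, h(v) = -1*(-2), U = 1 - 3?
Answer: 1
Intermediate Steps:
U = -2
h(v) = 2
m(T) = (-5*T + 2*T**2)/T (m(T) = ((T**2 + T**2) - 5*T)/T = (2*T**2 - 5*T)/T = (-5*T + 2*T**2)/T)
m(h(U))**4 = (-5 + 2*2)**4 = (-5 + 4)**4 = (-1)**4 = 1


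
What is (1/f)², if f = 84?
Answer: 1/7056 ≈ 0.00014172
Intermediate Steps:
(1/f)² = (1/84)² = 1/7056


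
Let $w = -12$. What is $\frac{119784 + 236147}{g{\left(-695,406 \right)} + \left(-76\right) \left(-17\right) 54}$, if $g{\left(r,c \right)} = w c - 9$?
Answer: $\frac{355931}{64887} \approx 5.4854$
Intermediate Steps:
$g{\left(r,c \right)} = -9 - 12 c$ ($g{\left(r,c \right)} = - 12 c - 9 = -9 - 12 c$)
$\frac{119784 + 236147}{g{\left(-695,406 \right)} + \left(-76\right) \left(-17\right) 54} = \frac{119784 + 236147}{\left(-9 - 4872\right) + \left(-76\right) \left(-17\right) 54} = \frac{355931}{\left(-9 - 4872\right) + 1292 \cdot 54} = \frac{355931}{-4881 + 69768} = \frac{355931}{64887}$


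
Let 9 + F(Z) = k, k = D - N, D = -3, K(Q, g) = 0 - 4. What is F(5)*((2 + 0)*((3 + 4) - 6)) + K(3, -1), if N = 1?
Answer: -30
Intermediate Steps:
K(Q, g) = -4
k = -4 (k = -3 - 1*1 = -3 - 1 = -4)
F(Z) = -13 (F(Z) = -9 - 4 = -13)
F(5)*((2 + 0)*((3 + 4) - 6)) + K(3, -1) = -13*(2 + 0)*((3 + 4) - 6) - 4 = -26*(7 - 6) - 4 = -26 - 4 = -30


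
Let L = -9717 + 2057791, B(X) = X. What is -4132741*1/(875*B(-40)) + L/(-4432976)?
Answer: 570270596163/4848567500 ≈ 117.62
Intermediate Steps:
L = 2048074
-4132741*1/(875*B(-40)) + L/(-4432976) = -4132741/((-40*875)) + 2048074/(-4432976) = -4132741/(-35000) + 2048074*(-1/4432976) = -4132741*(-1/35000) - 1024037/2216488 = 4132741/35000 - 1024037/2216488 = 570270596163/4848567500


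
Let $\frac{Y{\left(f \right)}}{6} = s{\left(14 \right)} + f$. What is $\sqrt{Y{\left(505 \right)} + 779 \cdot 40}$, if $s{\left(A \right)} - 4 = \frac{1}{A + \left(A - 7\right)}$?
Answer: $\frac{10 \sqrt{16765}}{7} \approx 184.97$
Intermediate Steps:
$s{\left(A \right)} = 4 + \frac{1}{-7 + 2 A}$ ($s{\left(A \right)} = 4 + \frac{1}{A + \left(A - 7\right)} = 4 + \frac{1}{A + \left(-7 + A\right)} = 4 + \frac{1}{-7 + 2 A}$)
$Y{\left(f \right)} = \frac{170}{7} + 6 f$ ($Y{\left(f \right)} = 6 \left(\frac{-27 + 8 \cdot 14}{-7 + 2 \cdot 14} + f\right) = 6 \left(\frac{-27 + 112}{-7 + 28} + f\right) = 6 \left(\frac{1}{21} \cdot 85 + f\right) = 6 \left(\frac{85}{21} + f\right) = \frac{170}{7} + 6 f$)
$\sqrt{Y{\left(505 \right)} + 779 \cdot 40} = \sqrt{\left(\frac{170}{7} + 6 \cdot 505\right) + 779 \cdot 40} = \sqrt{\left(\frac{170}{7} + 3030\right) + 31160} = \sqrt{\frac{21380}{7} + 31160} = \sqrt{\frac{239500}{7}} = \frac{10 \sqrt{16765}}{7}$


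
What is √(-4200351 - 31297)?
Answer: 4*I*√264478 ≈ 2057.1*I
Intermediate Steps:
√(-4200351 - 31297) = √(-4231648) = 4*I*√264478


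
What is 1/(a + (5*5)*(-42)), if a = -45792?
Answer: -1/46842 ≈ -2.1348e-5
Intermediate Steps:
1/(a + (5*5)*(-42)) = 1/(-45792 + (5*5)*(-42)) = 1/(-45792 + 25*(-42)) = 1/(-45792 - 1050) = 1/(-46842) = -1/46842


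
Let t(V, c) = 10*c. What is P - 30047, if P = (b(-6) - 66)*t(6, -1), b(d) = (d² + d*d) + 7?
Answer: -30177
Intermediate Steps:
b(d) = 7 + 2*d² (b(d) = (d² + d²) + 7 = 2*d² + 7 = 7 + 2*d²)
P = -130 (P = ((7 + 2*(-6)²) - 66)*(10*(-1)) = ((7 + 2*36) - 66)*(-10) = ((7 + 72) - 66)*(-10) = (79 - 66)*(-10) = 13*(-10) = -130)
P - 30047 = -130 - 30047 = -30177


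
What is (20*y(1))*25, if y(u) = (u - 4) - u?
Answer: -2000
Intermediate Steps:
y(u) = -4 (y(u) = (-4 + u) - u = -4)
(20*y(1))*25 = (20*(-4))*25 = -80*25 = -2000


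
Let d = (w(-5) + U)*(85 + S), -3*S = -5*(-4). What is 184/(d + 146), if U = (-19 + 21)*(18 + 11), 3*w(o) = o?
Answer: 1656/41029 ≈ 0.040362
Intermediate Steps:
w(o) = o/3
U = 58 (U = 2*29 = 58)
S = -20/3 (S = -(-5)*(-4)/3 = -⅓*20 = -20/3 ≈ -6.6667)
d = 39715/9 (d = ((⅓)*(-5) + 58)*(85 - 20/3) = (-5/3 + 58)*(235/3) = (169/3)*(235/3) = 39715/9 ≈ 4412.8)
184/(d + 146) = 184/(39715/9 + 146) = 184/(41029/9) = (9/41029)*184 = 1656/41029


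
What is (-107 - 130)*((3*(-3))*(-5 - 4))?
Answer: -19197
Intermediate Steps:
(-107 - 130)*((3*(-3))*(-5 - 4)) = -(-2133)*(-9) = -237*81 = -19197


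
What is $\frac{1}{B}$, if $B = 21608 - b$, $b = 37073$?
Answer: $- \frac{1}{15465} \approx -6.4662 \cdot 10^{-5}$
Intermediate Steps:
$B = -15465$ ($B = 21608 - 37073 = -15465$)
$\frac{1}{B} = \frac{1}{-15465} = - \frac{1}{15465}$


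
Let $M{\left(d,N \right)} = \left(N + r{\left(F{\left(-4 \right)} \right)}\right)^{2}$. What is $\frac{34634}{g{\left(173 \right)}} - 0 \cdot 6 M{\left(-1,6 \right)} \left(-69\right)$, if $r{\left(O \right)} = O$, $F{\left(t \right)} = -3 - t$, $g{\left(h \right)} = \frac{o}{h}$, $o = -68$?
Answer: $- \frac{2995841}{34} \approx -88113.0$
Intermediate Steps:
$g{\left(h \right)} = - \frac{68}{h}$
$M{\left(d,N \right)} = \left(1 + N\right)^{2}$ ($M{\left(d,N \right)} = \left(N - -1\right)^{2} = \left(N + \left(-3 + 4\right)\right)^{2} = \left(N + 1\right)^{2} = \left(1 + N\right)^{2}$)
$\frac{34634}{g{\left(173 \right)}} - 0 \cdot 6 M{\left(-1,6 \right)} \left(-69\right) = \frac{34634}{\left(-68\right) \frac{1}{173}} - 0 \cdot 6 \left(1 + 6\right)^{2} \left(-69\right) = \frac{34634}{\left(-68\right) \frac{1}{173}} - 0 \cdot 7^{2} \left(-69\right) = \frac{34634}{- \frac{68}{173}} - 0 \cdot 49 \left(-69\right) = 34634 \left(- \frac{173}{68}\right) - 0 \left(-69\right) = - \frac{2995841}{34} - 0 = - \frac{2995841}{34} + 0 = - \frac{2995841}{34}$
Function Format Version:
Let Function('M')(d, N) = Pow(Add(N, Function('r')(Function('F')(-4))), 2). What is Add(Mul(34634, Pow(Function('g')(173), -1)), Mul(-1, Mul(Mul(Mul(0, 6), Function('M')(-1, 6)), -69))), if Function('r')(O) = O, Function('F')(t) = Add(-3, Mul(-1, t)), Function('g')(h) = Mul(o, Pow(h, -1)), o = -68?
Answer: Rational(-2995841, 34) ≈ -88113.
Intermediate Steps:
Function('g')(h) = Mul(-68, Pow(h, -1))
Function('M')(d, N) = Pow(Add(1, N), 2) (Function('M')(d, N) = Pow(Add(N, Add(-3, Mul(-1, -4))), 2) = Pow(Add(N, Add(-3, 4)), 2) = Pow(Add(N, 1), 2) = Pow(Add(1, N), 2))
Add(Mul(34634, Pow(Function('g')(173), -1)), Mul(-1, Mul(Mul(Mul(0, 6), Function('M')(-1, 6)), -69))) = Add(Mul(34634, Pow(Mul(-68, Pow(173, -1)), -1)), Mul(-1, Mul(Mul(Mul(0, 6), Pow(Add(1, 6), 2)), -69))) = Add(Mul(34634, Pow(Mul(-68, Rational(1, 173)), -1)), Mul(-1, Mul(Mul(0, Pow(7, 2)), -69))) = Add(Mul(34634, Pow(Rational(-68, 173), -1)), Mul(-1, Mul(Mul(0, 49), -69))) = Add(Mul(34634, Rational(-173, 68)), Mul(-1, Mul(0, -69))) = Add(Rational(-2995841, 34), Mul(-1, 0)) = Add(Rational(-2995841, 34), 0) = Rational(-2995841, 34)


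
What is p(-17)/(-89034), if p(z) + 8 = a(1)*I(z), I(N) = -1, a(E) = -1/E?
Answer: 7/89034 ≈ 7.8622e-5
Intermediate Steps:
p(z) = -7 (p(z) = -8 - 1/1*(-1) = -8 - 1*1*(-1) = -8 - 1*(-1) = -8 + 1 = -7)
p(-17)/(-89034) = -7/(-89034) = -7*(-1/89034) = 7/89034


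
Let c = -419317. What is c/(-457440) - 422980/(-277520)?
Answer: 3873210313/1586859360 ≈ 2.4408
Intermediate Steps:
c/(-457440) - 422980/(-277520) = -419317/(-457440) - 422980/(-277520) = -419317*(-1/457440) - 422980*(-1/277520) = 419317/457440 + 21149/13876 = 3873210313/1586859360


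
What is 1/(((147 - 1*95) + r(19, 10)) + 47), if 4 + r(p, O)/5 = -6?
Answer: 1/49 ≈ 0.020408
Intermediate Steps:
r(p, O) = -50 (r(p, O) = -20 + 5*(-6) = -20 - 30 = -50)
1/(((147 - 1*95) + r(19, 10)) + 47) = 1/(((147 - 1*95) - 50) + 47) = 1/(((147 - 95) - 50) + 47) = 1/((52 - 50) + 47) = 1/(2 + 47) = 1/49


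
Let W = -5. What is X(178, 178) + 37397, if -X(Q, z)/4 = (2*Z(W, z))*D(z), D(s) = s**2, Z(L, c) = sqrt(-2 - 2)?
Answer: 37397 - 506944*I ≈ 37397.0 - 5.0694e+5*I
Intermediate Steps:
Z(L, c) = 2*I (Z(L, c) = sqrt(-4) = 2*I)
X(Q, z) = -16*I*z**2 (X(Q, z) = -4*2*(2*I)*z**2 = -4*4*I*z**2 = -16*I*z**2)
X(178, 178) + 37397 = -16*I*178**2 + 37397 = -16*I*31684 + 37397 = -506944*I + 37397 = 37397 - 506944*I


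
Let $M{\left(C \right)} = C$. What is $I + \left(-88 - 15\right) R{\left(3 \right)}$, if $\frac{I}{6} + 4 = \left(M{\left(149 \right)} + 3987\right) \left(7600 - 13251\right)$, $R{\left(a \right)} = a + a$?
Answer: $-140235858$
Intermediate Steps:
$R{\left(a \right)} = 2 a$
$I = -140235240$ ($I = -24 + 6 \left(149 + 3987\right) \left(7600 - 13251\right) = -24 + 6 \cdot 4136 \left(-5651\right) = -24 + 6 \left(-23372536\right) = -24 - 140235216 = -140235240$)
$I + \left(-88 - 15\right) R{\left(3 \right)} = -140235240 + \left(-88 - 15\right) 2 \cdot 3 = -140235240 - 618 = -140235858$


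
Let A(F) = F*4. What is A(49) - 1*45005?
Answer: -44809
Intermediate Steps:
A(F) = 4*F
A(49) - 1*45005 = 4*49 - 1*45005 = 196 - 45005 = -44809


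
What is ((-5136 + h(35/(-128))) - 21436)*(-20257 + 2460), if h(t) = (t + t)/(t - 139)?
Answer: 8430420640278/17827 ≈ 4.7290e+8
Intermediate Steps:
h(t) = 2*t/(-139 + t) (h(t) = (2*t)/(-139 + t) = 2*t/(-139 + t))
((-5136 + h(35/(-128))) - 21436)*(-20257 + 2460) = ((-5136 + 2*(35/(-128))/(-139 + 35/(-128))) - 21436)*(-20257 + 2460) = ((-5136 + 2*(35*(-1/128))/(-139 + 35*(-1/128))) - 21436)*(-17797) = ((-5136 + 2*(-35/128)/(-139 - 35/128)) - 21436)*(-17797) = ((-5136 + 2*(-35/128)/(-17827/128)) - 21436)*(-17797) = ((-5136 + 2*(-35/128)*(-128/17827)) - 21436)*(-17797) = ((-5136 + 70/17827) - 21436)*(-17797) = (-91559402/17827 - 21436)*(-17797) = -473698974/17827*(-17797) = 8430420640278/17827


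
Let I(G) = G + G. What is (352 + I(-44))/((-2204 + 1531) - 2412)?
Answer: -264/3085 ≈ -0.085575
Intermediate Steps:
I(G) = 2*G
(352 + I(-44))/((-2204 + 1531) - 2412) = (352 + 2*(-44))/((-2204 + 1531) - 2412) = (352 - 88)/(-673 - 2412) = 264/(-3085) = 264*(-1/3085) = -264/3085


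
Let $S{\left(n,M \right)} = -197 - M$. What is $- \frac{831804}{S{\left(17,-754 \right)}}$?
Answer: $- \frac{831804}{557} \approx -1493.4$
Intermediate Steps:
$- \frac{831804}{S{\left(17,-754 \right)}} = - \frac{831804}{-197 - -754} = - \frac{831804}{-197 + 754} = - \frac{831804}{557}$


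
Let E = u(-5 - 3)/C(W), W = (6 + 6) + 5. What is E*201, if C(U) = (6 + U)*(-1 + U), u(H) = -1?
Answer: -201/368 ≈ -0.54620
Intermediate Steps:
W = 17 (W = 12 + 5 = 17)
C(U) = (-1 + U)*(6 + U)
E = -1/368 (E = -1/(-6 + 17² + 5*17) = -1/(-6 + 289 + 85) = -1/368 ≈ -0.0027174)
E*201 = -1/368*201 = -201/368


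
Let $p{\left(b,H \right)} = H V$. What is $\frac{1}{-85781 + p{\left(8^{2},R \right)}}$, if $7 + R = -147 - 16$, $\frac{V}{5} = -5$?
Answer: $- \frac{1}{81531} \approx -1.2265 \cdot 10^{-5}$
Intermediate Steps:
$V = -25$ ($V = 5 \left(-5\right) = -25$)
$R = -170$ ($R = -7 - 163 = -170$)
$p{\left(b,H \right)} = - 25 H$ ($p{\left(b,H \right)} = H \left(-25\right) = - 25 H$)
$\frac{1}{-85781 + p{\left(8^{2},R \right)}} = \frac{1}{-85781 - -4250} = \frac{1}{-85781 + 4250} = \frac{1}{-81531} = - \frac{1}{81531}$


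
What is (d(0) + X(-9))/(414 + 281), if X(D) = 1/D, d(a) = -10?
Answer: -91/6255 ≈ -0.014548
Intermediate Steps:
(d(0) + X(-9))/(414 + 281) = (-10 + 1/(-9))/(414 + 281) = (-10 - 1/9)/695 = -91/9*1/695 = -91/6255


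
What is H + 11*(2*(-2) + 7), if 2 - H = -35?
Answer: 70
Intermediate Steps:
H = 37 (H = 2 - 1*(-35) = 2 + 35 = 37)
H + 11*(2*(-2) + 7) = 37 + 11*(2*(-2) + 7) = 37 + 11*(-4 + 7) = 37 + 11*3 = 37 + 33 = 70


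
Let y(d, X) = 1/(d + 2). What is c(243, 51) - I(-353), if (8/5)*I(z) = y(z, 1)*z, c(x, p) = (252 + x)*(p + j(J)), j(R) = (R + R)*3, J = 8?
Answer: 137604275/2808 ≈ 49004.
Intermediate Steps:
y(d, X) = 1/(2 + d)
j(R) = 6*R (j(R) = (2*R)*3 = 6*R)
c(x, p) = (48 + p)*(252 + x) (c(x, p) = (252 + x)*(p + 6*8) = (252 + x)*(p + 48) = (252 + x)*(48 + p) = (48 + p)*(252 + x))
I(z) = 5*z/(8*(2 + z)) (I(z) = 5*(z/(2 + z))/8 = 5*z/(8*(2 + z)))
c(243, 51) - I(-353) = (12096 + 48*243 + 252*51 + 51*243) - 5*(-353)/(8*(2 - 353)) = (12096 + 11664 + 12852 + 12393) - 5*(-353)/(8*(-351)) = 49005 - 5*(-353)*(-1)/(8*351) = 49005 - 1*1765/2808 = 49005 - 1765/2808 = 137604275/2808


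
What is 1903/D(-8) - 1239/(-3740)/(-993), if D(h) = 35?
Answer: 471157073/8665580 ≈ 54.371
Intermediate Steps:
1903/D(-8) - 1239/(-3740)/(-993) = 1903/35 - 1239/(-3740)/(-993) = 1903*(1/35) - 1239*(-1/3740)*(-1/993) = 1903/35 + (1239/3740)*(-1/993) = 1903/35 - 413/1237940 = 471157073/8665580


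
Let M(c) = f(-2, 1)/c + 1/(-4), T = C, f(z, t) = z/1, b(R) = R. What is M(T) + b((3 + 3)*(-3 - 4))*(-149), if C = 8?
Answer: 12515/2 ≈ 6257.5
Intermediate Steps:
f(z, t) = z (f(z, t) = z*1 = z)
T = 8
M(c) = -¼ - 2/c (M(c) = -2/c + 1/(-4) = -2/c + 1*(-¼) = -2/c - ¼ = -¼ - 2/c)
M(T) + b((3 + 3)*(-3 - 4))*(-149) = (¼)*(-8 - 1*8)/8 + ((3 + 3)*(-3 - 4))*(-149) = (¼)*(⅛)*(-8 - 8) + (6*(-7))*(-149) = (¼)*(⅛)*(-16) - 42*(-149) = -½ + 6258 = 12515/2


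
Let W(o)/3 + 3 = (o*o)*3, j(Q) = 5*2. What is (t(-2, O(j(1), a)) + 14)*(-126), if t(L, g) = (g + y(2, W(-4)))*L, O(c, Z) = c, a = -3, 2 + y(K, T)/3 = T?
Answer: 101304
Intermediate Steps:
j(Q) = 10
W(o) = -9 + 9*o² (W(o) = -9 + 3*((o*o)*3) = -9 + 3*(o²*3) = -9 + 3*(3*o²) = -9 + 9*o²)
y(K, T) = -6 + 3*T
t(L, g) = L*(399 + g) (t(L, g) = (g + (-6 + 3*(-9 + 9*(-4)²)))*L = (g + (-6 + 3*(-9 + 9*16)))*L = (g + (-6 + 3*(-9 + 144)))*L = (g + (-6 + 3*135))*L = (g + (-6 + 405))*L = (g + 399)*L = (399 + g)*L = L*(399 + g))
(t(-2, O(j(1), a)) + 14)*(-126) = (-2*(399 + 10) + 14)*(-126) = (-2*409 + 14)*(-126) = (-818 + 14)*(-126) = -804*(-126) = 101304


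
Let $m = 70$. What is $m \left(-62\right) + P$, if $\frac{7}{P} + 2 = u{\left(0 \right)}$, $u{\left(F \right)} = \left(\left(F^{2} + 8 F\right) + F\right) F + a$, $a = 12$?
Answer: $- \frac{43393}{10} \approx -4339.3$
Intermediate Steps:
$u{\left(F \right)} = 12 + F \left(F^{2} + 9 F\right)$ ($u{\left(F \right)} = \left(\left(F^{2} + 8 F\right) + F\right) F + 12 = \left(F^{2} + 9 F\right) F + 12 = F \left(F^{2} + 9 F\right) + 12 = 12 + F \left(F^{2} + 9 F\right)$)
$P = \frac{7}{10}$ ($P = \frac{7}{-2 + \left(12 + 0^{3} + 9 \cdot 0^{2}\right)} = \frac{7}{-2 + \left(12 + 0 + 9 \cdot 0\right)} = \frac{7}{-2 + \left(12 + 0 + 0\right)} = \frac{7}{-2 + 12} = \frac{7}{10} \approx 0.7$)
$m \left(-62\right) + P = 70 \left(-62\right) + \frac{7}{10} = -4340 + \frac{7}{10} = - \frac{43393}{10}$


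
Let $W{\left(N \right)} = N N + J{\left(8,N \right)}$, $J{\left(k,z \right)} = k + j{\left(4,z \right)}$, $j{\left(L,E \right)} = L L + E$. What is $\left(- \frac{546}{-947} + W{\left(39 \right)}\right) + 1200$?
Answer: $\frac{2636994}{947} \approx 2784.6$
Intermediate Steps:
$j{\left(L,E \right)} = E + L^{2}$ ($j{\left(L,E \right)} = L^{2} + E = E + L^{2}$)
$J{\left(k,z \right)} = 16 + k + z$ ($J{\left(k,z \right)} = k + \left(z + 4^{2}\right) = k + \left(z + 16\right) = k + \left(16 + z\right) = 16 + k + z$)
$W{\left(N \right)} = 24 + N + N^{2}$ ($W{\left(N \right)} = N N + \left(16 + 8 + N\right) = N^{2} + \left(24 + N\right) = 24 + N + N^{2}$)
$\left(- \frac{546}{-947} + W{\left(39 \right)}\right) + 1200 = \left(- \frac{546}{-947} + \left(24 + 39 + 39^{2}\right)\right) + 1200 = \left(\left(-546\right) \left(- \frac{1}{947}\right) + \left(24 + 39 + 1521\right)\right) + 1200 = \left(\frac{546}{947} + 1584\right) + 1200 = \frac{1500594}{947} + 1200 = \frac{2636994}{947}$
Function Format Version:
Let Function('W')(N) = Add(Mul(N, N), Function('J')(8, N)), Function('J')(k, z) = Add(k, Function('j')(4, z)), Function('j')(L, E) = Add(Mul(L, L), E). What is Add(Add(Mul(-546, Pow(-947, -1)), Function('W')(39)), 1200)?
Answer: Rational(2636994, 947) ≈ 2784.6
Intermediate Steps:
Function('j')(L, E) = Add(E, Pow(L, 2)) (Function('j')(L, E) = Add(Pow(L, 2), E) = Add(E, Pow(L, 2)))
Function('J')(k, z) = Add(16, k, z) (Function('J')(k, z) = Add(k, Add(z, Pow(4, 2))) = Add(k, Add(z, 16)) = Add(k, Add(16, z)) = Add(16, k, z))
Function('W')(N) = Add(24, N, Pow(N, 2)) (Function('W')(N) = Add(Mul(N, N), Add(16, 8, N)) = Add(Pow(N, 2), Add(24, N)) = Add(24, N, Pow(N, 2)))
Add(Add(Mul(-546, Pow(-947, -1)), Function('W')(39)), 1200) = Add(Add(Mul(-546, Pow(-947, -1)), Add(24, 39, Pow(39, 2))), 1200) = Add(Add(Mul(-546, Rational(-1, 947)), Add(24, 39, 1521)), 1200) = Add(Add(Rational(546, 947), 1584), 1200) = Add(Rational(1500594, 947), 1200) = Rational(2636994, 947)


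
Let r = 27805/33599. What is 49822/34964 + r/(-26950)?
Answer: 1127812564077/791491475005 ≈ 1.4249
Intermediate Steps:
r = 27805/33599 (r = 27805*(1/33599) = 27805/33599 ≈ 0.82755)
49822/34964 + r/(-26950) = 49822/34964 + (27805/33599)/(-26950) = 49822*(1/34964) + (27805/33599)*(-1/26950) = 24911/17482 - 5561/181098610 = 1127812564077/791491475005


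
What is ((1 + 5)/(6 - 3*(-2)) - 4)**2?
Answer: 49/4 ≈ 12.250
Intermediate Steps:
((1 + 5)/(6 - 3*(-2)) - 4)**2 = (6/(6 + 6) - 4)**2 = (6/12 - 4)**2 = (6*(1/12) - 4)**2 = (1/2 - 4)**2 = (-7/2)**2 = 49/4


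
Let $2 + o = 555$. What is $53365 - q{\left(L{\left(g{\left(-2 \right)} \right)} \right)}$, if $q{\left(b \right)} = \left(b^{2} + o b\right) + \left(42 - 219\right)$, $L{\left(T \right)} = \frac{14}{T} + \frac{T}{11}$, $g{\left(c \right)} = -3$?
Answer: $\frac{61255256}{1089} \approx 56249.0$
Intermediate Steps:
$o = 553$ ($o = -2 + 555 = 553$)
$L{\left(T \right)} = \frac{14}{T} + \frac{T}{11}$ ($L{\left(T \right)} = \frac{14}{T} + T \frac{1}{11} = \frac{14}{T} + \frac{T}{11}$)
$q{\left(b \right)} = -177 + b^{2} + 553 b$ ($q{\left(b \right)} = \left(b^{2} + 553 b\right) + \left(42 - 219\right) = \left(b^{2} + 553 b\right) - 177 = -177 + b^{2} + 553 b$)
$53365 - q{\left(L{\left(g{\left(-2 \right)} \right)} \right)} = 53365 - \left(-177 + \left(\frac{14}{-3} + \frac{1}{11} \left(-3\right)\right)^{2} + 553 \left(\frac{14}{-3} + \frac{1}{11} \left(-3\right)\right)\right) = 53365 - \left(-177 + \left(14 \left(- \frac{1}{3}\right) - \frac{3}{11}\right)^{2} + 553 \left(14 \left(- \frac{1}{3}\right) - \frac{3}{11}\right)\right) = 53365 - \left(-177 + \left(- \frac{14}{3} - \frac{3}{11}\right)^{2} + 553 \left(- \frac{14}{3} - \frac{3}{11}\right)\right) = 53365 - \left(-177 + \left(- \frac{163}{33}\right)^{2} + 553 \left(- \frac{163}{33}\right)\right) = 53365 - \left(-177 + \frac{26569}{1089} - \frac{90139}{33}\right) = 53365 - - \frac{3140771}{1089} = 53365 + \frac{3140771}{1089} = \frac{61255256}{1089}$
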